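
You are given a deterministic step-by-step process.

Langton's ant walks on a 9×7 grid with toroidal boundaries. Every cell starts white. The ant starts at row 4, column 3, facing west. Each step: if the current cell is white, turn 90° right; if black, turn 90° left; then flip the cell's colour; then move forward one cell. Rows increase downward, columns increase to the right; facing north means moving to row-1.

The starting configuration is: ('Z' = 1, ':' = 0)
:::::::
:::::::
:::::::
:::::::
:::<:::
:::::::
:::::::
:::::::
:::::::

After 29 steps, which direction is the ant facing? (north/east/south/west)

north

step 0: :::::::
:::::::
:::::::
:::::::
:::<:::
:::::::
:::::::
:::::::
:::::::
step 1: :::::::
:::::::
:::::::
:::^:::
:::Z:::
:::::::
:::::::
:::::::
:::::::
step 2: :::::::
:::::::
:::::::
:::Z>::
:::Z:::
:::::::
:::::::
:::::::
:::::::
step 3: :::::::
:::::::
:::::::
:::ZZ::
:::Zv::
:::::::
:::::::
:::::::
:::::::
step 4: :::::::
:::::::
:::::::
:::ZZ::
:::<Z::
:::::::
:::::::
:::::::
:::::::
step 5: :::::::
:::::::
:::::::
:::ZZ::
::::Z::
:::v:::
:::::::
:::::::
:::::::
step 6: :::::::
:::::::
:::::::
:::ZZ::
::::Z::
::<Z:::
:::::::
:::::::
:::::::
step 7: :::::::
:::::::
:::::::
:::ZZ::
::^:Z::
::ZZ:::
:::::::
:::::::
:::::::
step 8: :::::::
:::::::
:::::::
:::ZZ::
::Z>Z::
::ZZ:::
:::::::
:::::::
:::::::
step 9: :::::::
:::::::
:::::::
:::ZZ::
::ZZZ::
::Zv:::
:::::::
:::::::
:::::::
step 10: :::::::
:::::::
:::::::
:::ZZ::
::ZZZ::
::Z:>::
:::::::
:::::::
:::::::
step 11: :::::::
:::::::
:::::::
:::ZZ::
::ZZZ::
::Z:Z::
::::v::
:::::::
:::::::
step 12: :::::::
:::::::
:::::::
:::ZZ::
::ZZZ::
::Z:Z::
:::<Z::
:::::::
:::::::
step 13: :::::::
:::::::
:::::::
:::ZZ::
::ZZZ::
::Z^Z::
:::ZZ::
:::::::
:::::::
step 14: :::::::
:::::::
:::::::
:::ZZ::
::ZZZ::
::ZZ>::
:::ZZ::
:::::::
:::::::
step 15: :::::::
:::::::
:::::::
:::ZZ::
::ZZ^::
::ZZ:::
:::ZZ::
:::::::
:::::::
step 16: :::::::
:::::::
:::::::
:::ZZ::
::Z<:::
::ZZ:::
:::ZZ::
:::::::
:::::::
step 17: :::::::
:::::::
:::::::
:::ZZ::
::Z::::
::Zv:::
:::ZZ::
:::::::
:::::::
step 18: :::::::
:::::::
:::::::
:::ZZ::
::Z::::
::Z:>::
:::ZZ::
:::::::
:::::::
step 19: :::::::
:::::::
:::::::
:::ZZ::
::Z::::
::Z:Z::
:::Zv::
:::::::
:::::::
step 20: :::::::
:::::::
:::::::
:::ZZ::
::Z::::
::Z:Z::
:::Z:>:
:::::::
:::::::
step 21: :::::::
:::::::
:::::::
:::ZZ::
::Z::::
::Z:Z::
:::Z:Z:
:::::v:
:::::::
step 22: :::::::
:::::::
:::::::
:::ZZ::
::Z::::
::Z:Z::
:::Z:Z:
::::<Z:
:::::::
step 23: :::::::
:::::::
:::::::
:::ZZ::
::Z::::
::Z:Z::
:::Z^Z:
::::ZZ:
:::::::
step 24: :::::::
:::::::
:::::::
:::ZZ::
::Z::::
::Z:Z::
:::ZZ>:
::::ZZ:
:::::::
step 25: :::::::
:::::::
:::::::
:::ZZ::
::Z::::
::Z:Z^:
:::ZZ::
::::ZZ:
:::::::
step 26: :::::::
:::::::
:::::::
:::ZZ::
::Z::::
::Z:ZZ>
:::ZZ::
::::ZZ:
:::::::
step 27: :::::::
:::::::
:::::::
:::ZZ::
::Z::::
::Z:ZZZ
:::ZZ:v
::::ZZ:
:::::::
step 28: :::::::
:::::::
:::::::
:::ZZ::
::Z::::
::Z:ZZZ
:::ZZ<Z
::::ZZ:
:::::::
step 29: :::::::
:::::::
:::::::
:::ZZ::
::Z::::
::Z:Z^Z
:::ZZZZ
::::ZZ:
:::::::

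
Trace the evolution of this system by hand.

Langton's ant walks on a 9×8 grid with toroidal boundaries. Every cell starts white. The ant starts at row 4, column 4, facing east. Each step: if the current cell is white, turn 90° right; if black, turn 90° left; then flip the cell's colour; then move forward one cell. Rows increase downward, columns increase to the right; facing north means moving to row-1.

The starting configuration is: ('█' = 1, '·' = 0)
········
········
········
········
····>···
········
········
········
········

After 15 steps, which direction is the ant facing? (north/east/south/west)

south

[0] ········
········
········
········
····>···
········
········
········
········
[1] ········
········
········
········
····█···
····v···
········
········
········
[2] ········
········
········
········
····█···
···<█···
········
········
········
[3] ········
········
········
········
···^█···
···██···
········
········
········
[4] ········
········
········
········
···█>···
···██···
········
········
········
[5] ········
········
········
····^···
···█····
···██···
········
········
········
[6] ········
········
········
····█>··
···█····
···██···
········
········
········
[7] ········
········
········
····██··
···█·v··
···██···
········
········
········
[8] ········
········
········
····██··
···█<█··
···██···
········
········
········
[9] ········
········
········
····^█··
···███··
···██···
········
········
········
[10] ········
········
········
···<·█··
···███··
···██···
········
········
········
[11] ········
········
···^····
···█·█··
···███··
···██···
········
········
········
[12] ········
········
···█>···
···█·█··
···███··
···██···
········
········
········
[13] ········
········
···██···
···█v█··
···███··
···██···
········
········
········
[14] ········
········
···██···
···<██··
···███··
···██···
········
········
········
[15] ········
········
···██···
····██··
···v██··
···██···
········
········
········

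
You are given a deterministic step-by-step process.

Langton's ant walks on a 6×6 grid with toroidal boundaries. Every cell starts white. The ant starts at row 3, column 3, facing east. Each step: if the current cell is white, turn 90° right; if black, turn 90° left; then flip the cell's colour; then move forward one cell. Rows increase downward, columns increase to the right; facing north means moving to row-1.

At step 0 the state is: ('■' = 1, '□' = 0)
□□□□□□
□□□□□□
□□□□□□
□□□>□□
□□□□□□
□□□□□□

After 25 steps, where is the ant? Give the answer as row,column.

0) □□□□□□
□□□□□□
□□□□□□
□□□>□□
□□□□□□
□□□□□□
1) □□□□□□
□□□□□□
□□□□□□
□□□■□□
□□□v□□
□□□□□□
2) □□□□□□
□□□□□□
□□□□□□
□□□■□□
□□<■□□
□□□□□□
3) □□□□□□
□□□□□□
□□□□□□
□□^■□□
□□■■□□
□□□□□□
4) □□□□□□
□□□□□□
□□□□□□
□□■>□□
□□■■□□
□□□□□□
5) □□□□□□
□□□□□□
□□□^□□
□□■□□□
□□■■□□
□□□□□□
6) □□□□□□
□□□□□□
□□□■>□
□□■□□□
□□■■□□
□□□□□□
7) □□□□□□
□□□□□□
□□□■■□
□□■□v□
□□■■□□
□□□□□□
8) □□□□□□
□□□□□□
□□□■■□
□□■<■□
□□■■□□
□□□□□□
9) □□□□□□
□□□□□□
□□□^■□
□□■■■□
□□■■□□
□□□□□□
10) □□□□□□
□□□□□□
□□<□■□
□□■■■□
□□■■□□
□□□□□□
11) □□□□□□
□□^□□□
□□■□■□
□□■■■□
□□■■□□
□□□□□□
12) □□□□□□
□□■>□□
□□■□■□
□□■■■□
□□■■□□
□□□□□□
13) □□□□□□
□□■■□□
□□■v■□
□□■■■□
□□■■□□
□□□□□□
14) □□□□□□
□□■■□□
□□<■■□
□□■■■□
□□■■□□
□□□□□□
15) □□□□□□
□□■■□□
□□□■■□
□□v■■□
□□■■□□
□□□□□□
16) □□□□□□
□□■■□□
□□□■■□
□□□>■□
□□■■□□
□□□□□□
17) □□□□□□
□□■■□□
□□□^■□
□□□□■□
□□■■□□
□□□□□□
18) □□□□□□
□□■■□□
□□<□■□
□□□□■□
□□■■□□
□□□□□□
19) □□□□□□
□□^■□□
□□■□■□
□□□□■□
□□■■□□
□□□□□□
20) □□□□□□
□<□■□□
□□■□■□
□□□□■□
□□■■□□
□□□□□□
21) □^□□□□
□■□■□□
□□■□■□
□□□□■□
□□■■□□
□□□□□□
22) □■>□□□
□■□■□□
□□■□■□
□□□□■□
□□■■□□
□□□□□□
23) □■■□□□
□■v■□□
□□■□■□
□□□□■□
□□■■□□
□□□□□□
24) □■■□□□
□<■■□□
□□■□■□
□□□□■□
□□■■□□
□□□□□□
25) □■■□□□
□□■■□□
□v■□■□
□□□□■□
□□■■□□
□□□□□□

2,1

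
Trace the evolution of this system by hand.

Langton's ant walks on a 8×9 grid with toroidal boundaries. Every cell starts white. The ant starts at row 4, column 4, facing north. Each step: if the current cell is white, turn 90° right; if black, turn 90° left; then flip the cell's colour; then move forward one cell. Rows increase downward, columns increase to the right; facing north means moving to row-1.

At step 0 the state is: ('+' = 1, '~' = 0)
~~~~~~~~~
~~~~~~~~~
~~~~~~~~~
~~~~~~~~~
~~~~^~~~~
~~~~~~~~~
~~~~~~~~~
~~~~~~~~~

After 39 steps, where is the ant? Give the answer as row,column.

[0] ~~~~~~~~~
~~~~~~~~~
~~~~~~~~~
~~~~~~~~~
~~~~^~~~~
~~~~~~~~~
~~~~~~~~~
~~~~~~~~~
[1] ~~~~~~~~~
~~~~~~~~~
~~~~~~~~~
~~~~~~~~~
~~~~+>~~~
~~~~~~~~~
~~~~~~~~~
~~~~~~~~~
[2] ~~~~~~~~~
~~~~~~~~~
~~~~~~~~~
~~~~~~~~~
~~~~++~~~
~~~~~v~~~
~~~~~~~~~
~~~~~~~~~
[3] ~~~~~~~~~
~~~~~~~~~
~~~~~~~~~
~~~~~~~~~
~~~~++~~~
~~~~<+~~~
~~~~~~~~~
~~~~~~~~~
[4] ~~~~~~~~~
~~~~~~~~~
~~~~~~~~~
~~~~~~~~~
~~~~^+~~~
~~~~++~~~
~~~~~~~~~
~~~~~~~~~
[5] ~~~~~~~~~
~~~~~~~~~
~~~~~~~~~
~~~~~~~~~
~~~<~+~~~
~~~~++~~~
~~~~~~~~~
~~~~~~~~~
[6] ~~~~~~~~~
~~~~~~~~~
~~~~~~~~~
~~~^~~~~~
~~~+~+~~~
~~~~++~~~
~~~~~~~~~
~~~~~~~~~
[7] ~~~~~~~~~
~~~~~~~~~
~~~~~~~~~
~~~+>~~~~
~~~+~+~~~
~~~~++~~~
~~~~~~~~~
~~~~~~~~~
[8] ~~~~~~~~~
~~~~~~~~~
~~~~~~~~~
~~~++~~~~
~~~+v+~~~
~~~~++~~~
~~~~~~~~~
~~~~~~~~~
[9] ~~~~~~~~~
~~~~~~~~~
~~~~~~~~~
~~~++~~~~
~~~<++~~~
~~~~++~~~
~~~~~~~~~
~~~~~~~~~
[10] ~~~~~~~~~
~~~~~~~~~
~~~~~~~~~
~~~++~~~~
~~~~++~~~
~~~v++~~~
~~~~~~~~~
~~~~~~~~~
[11] ~~~~~~~~~
~~~~~~~~~
~~~~~~~~~
~~~++~~~~
~~~~++~~~
~~<+++~~~
~~~~~~~~~
~~~~~~~~~
[12] ~~~~~~~~~
~~~~~~~~~
~~~~~~~~~
~~~++~~~~
~~^~++~~~
~~++++~~~
~~~~~~~~~
~~~~~~~~~
[13] ~~~~~~~~~
~~~~~~~~~
~~~~~~~~~
~~~++~~~~
~~+>++~~~
~~++++~~~
~~~~~~~~~
~~~~~~~~~
[14] ~~~~~~~~~
~~~~~~~~~
~~~~~~~~~
~~~++~~~~
~~++++~~~
~~+v++~~~
~~~~~~~~~
~~~~~~~~~
[15] ~~~~~~~~~
~~~~~~~~~
~~~~~~~~~
~~~++~~~~
~~++++~~~
~~+~>+~~~
~~~~~~~~~
~~~~~~~~~
[16] ~~~~~~~~~
~~~~~~~~~
~~~~~~~~~
~~~++~~~~
~~++^+~~~
~~+~~+~~~
~~~~~~~~~
~~~~~~~~~
[17] ~~~~~~~~~
~~~~~~~~~
~~~~~~~~~
~~~++~~~~
~~+<~+~~~
~~+~~+~~~
~~~~~~~~~
~~~~~~~~~
[18] ~~~~~~~~~
~~~~~~~~~
~~~~~~~~~
~~~++~~~~
~~+~~+~~~
~~+v~+~~~
~~~~~~~~~
~~~~~~~~~
[19] ~~~~~~~~~
~~~~~~~~~
~~~~~~~~~
~~~++~~~~
~~+~~+~~~
~~<+~+~~~
~~~~~~~~~
~~~~~~~~~
[20] ~~~~~~~~~
~~~~~~~~~
~~~~~~~~~
~~~++~~~~
~~+~~+~~~
~~~+~+~~~
~~v~~~~~~
~~~~~~~~~
[21] ~~~~~~~~~
~~~~~~~~~
~~~~~~~~~
~~~++~~~~
~~+~~+~~~
~~~+~+~~~
~<+~~~~~~
~~~~~~~~~
[22] ~~~~~~~~~
~~~~~~~~~
~~~~~~~~~
~~~++~~~~
~~+~~+~~~
~^~+~+~~~
~++~~~~~~
~~~~~~~~~
[23] ~~~~~~~~~
~~~~~~~~~
~~~~~~~~~
~~~++~~~~
~~+~~+~~~
~+>+~+~~~
~++~~~~~~
~~~~~~~~~
[24] ~~~~~~~~~
~~~~~~~~~
~~~~~~~~~
~~~++~~~~
~~+~~+~~~
~+++~+~~~
~+v~~~~~~
~~~~~~~~~
[25] ~~~~~~~~~
~~~~~~~~~
~~~~~~~~~
~~~++~~~~
~~+~~+~~~
~+++~+~~~
~+~>~~~~~
~~~~~~~~~
[26] ~~~~~~~~~
~~~~~~~~~
~~~~~~~~~
~~~++~~~~
~~+~~+~~~
~+++~+~~~
~+~+~~~~~
~~~v~~~~~
[27] ~~~~~~~~~
~~~~~~~~~
~~~~~~~~~
~~~++~~~~
~~+~~+~~~
~+++~+~~~
~+~+~~~~~
~~<+~~~~~
[28] ~~~~~~~~~
~~~~~~~~~
~~~~~~~~~
~~~++~~~~
~~+~~+~~~
~+++~+~~~
~+^+~~~~~
~~++~~~~~
[29] ~~~~~~~~~
~~~~~~~~~
~~~~~~~~~
~~~++~~~~
~~+~~+~~~
~+++~+~~~
~++>~~~~~
~~++~~~~~
[30] ~~~~~~~~~
~~~~~~~~~
~~~~~~~~~
~~~++~~~~
~~+~~+~~~
~++^~+~~~
~++~~~~~~
~~++~~~~~
[31] ~~~~~~~~~
~~~~~~~~~
~~~~~~~~~
~~~++~~~~
~~+~~+~~~
~+<~~+~~~
~++~~~~~~
~~++~~~~~
[32] ~~~~~~~~~
~~~~~~~~~
~~~~~~~~~
~~~++~~~~
~~+~~+~~~
~+~~~+~~~
~+v~~~~~~
~~++~~~~~
[33] ~~~~~~~~~
~~~~~~~~~
~~~~~~~~~
~~~++~~~~
~~+~~+~~~
~+~~~+~~~
~+~>~~~~~
~~++~~~~~
[34] ~~~~~~~~~
~~~~~~~~~
~~~~~~~~~
~~~++~~~~
~~+~~+~~~
~+~~~+~~~
~+~+~~~~~
~~+v~~~~~
[35] ~~~~~~~~~
~~~~~~~~~
~~~~~~~~~
~~~++~~~~
~~+~~+~~~
~+~~~+~~~
~+~+~~~~~
~~+~>~~~~
[36] ~~~~v~~~~
~~~~~~~~~
~~~~~~~~~
~~~++~~~~
~~+~~+~~~
~+~~~+~~~
~+~+~~~~~
~~+~+~~~~
[37] ~~~<+~~~~
~~~~~~~~~
~~~~~~~~~
~~~++~~~~
~~+~~+~~~
~+~~~+~~~
~+~+~~~~~
~~+~+~~~~
[38] ~~~++~~~~
~~~~~~~~~
~~~~~~~~~
~~~++~~~~
~~+~~+~~~
~+~~~+~~~
~+~+~~~~~
~~+^+~~~~
[39] ~~~++~~~~
~~~~~~~~~
~~~~~~~~~
~~~++~~~~
~~+~~+~~~
~+~~~+~~~
~+~+~~~~~
~~++>~~~~

7,4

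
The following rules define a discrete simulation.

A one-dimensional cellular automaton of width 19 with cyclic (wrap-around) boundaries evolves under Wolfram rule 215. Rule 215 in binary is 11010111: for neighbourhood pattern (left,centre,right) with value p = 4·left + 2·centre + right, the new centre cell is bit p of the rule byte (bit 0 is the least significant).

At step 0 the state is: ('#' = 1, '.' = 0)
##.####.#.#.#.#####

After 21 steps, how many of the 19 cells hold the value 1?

11

0) ##.####.#.#.#.#####
1) ##..###.#.#.#..####
2) ####.##.#.#.###.###
3) ####..#.#.#..##..##
4) #######.#.###.###.#
5) #######.#..##..##..
6) .######.###.###.###
7) ..#####..##..##..##
8) ##.######.###.###.#
9) ##..#####..##..##..
10) .###.######.###.###
11) ..##..#####..##..##
12) ##.###.######.###.#
13) ##..##..#####..##..
14) .###.###.######.###
15) ..##..##..#####..##
16) ##.###.###.######.#
17) ##..##..##..#####..
18) .###.###.###.######
19) ..##..##..##..#####
20) ##.###.###.###.####
21) ##..##..##..##..###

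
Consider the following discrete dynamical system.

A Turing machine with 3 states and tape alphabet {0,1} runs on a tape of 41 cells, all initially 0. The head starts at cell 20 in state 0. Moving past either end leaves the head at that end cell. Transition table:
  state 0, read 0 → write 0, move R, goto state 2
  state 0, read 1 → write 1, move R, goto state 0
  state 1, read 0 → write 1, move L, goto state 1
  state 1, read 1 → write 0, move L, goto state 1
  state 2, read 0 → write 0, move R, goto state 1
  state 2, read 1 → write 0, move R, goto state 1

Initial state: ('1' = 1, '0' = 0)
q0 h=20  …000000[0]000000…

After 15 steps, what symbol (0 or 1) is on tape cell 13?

1

k=0  q0 h=20  …000000[0]000000…
k=1  q2 h=21  …000000[0]000000…
k=2  q1 h=22  …000000[0]000000…
k=3  q1 h=21  …000000[0]100000…
k=4  q1 h=20  …000000[0]110000…
k=5  q1 h=19  …000000[0]111000…
k=6  q1 h=18  …000000[0]111100…
k=7  q1 h=17  …000000[0]111110…
k=8  q1 h=16  …000000[0]111111…
k=9  q1 h=15  …000000[0]111111…
k=10  q1 h=14  …000000[0]111111…
k=11  q1 h=13  …000000[0]111111…
k=12  q1 h=12  …000000[0]111111…
k=13  q1 h=11  …000000[0]111111…
k=14  q1 h=10  …000000[0]111111…
k=15  q1 h= 9  …000000[0]111111…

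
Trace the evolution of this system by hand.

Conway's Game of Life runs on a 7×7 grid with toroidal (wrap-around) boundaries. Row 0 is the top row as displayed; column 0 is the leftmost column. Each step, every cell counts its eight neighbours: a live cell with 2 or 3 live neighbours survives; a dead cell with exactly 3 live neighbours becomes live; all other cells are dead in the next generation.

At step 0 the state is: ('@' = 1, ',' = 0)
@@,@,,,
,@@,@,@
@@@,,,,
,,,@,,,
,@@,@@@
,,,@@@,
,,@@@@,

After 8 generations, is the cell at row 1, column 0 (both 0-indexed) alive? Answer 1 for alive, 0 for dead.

0) @@,@,,,
,@@,@,@
@@@,,,,
,,,@,,,
,@@,@@@
,,,@@@,
,,@@@@,
1) @,,,,,@
,,,,,,@
@,,,,,,
,,,@@@@
,,@,,,@
,@,,,,,
,@,,,@@
2) ,,,,,,,
,,,,,,@
@,,,@,,
@,,@@@@
@,@@@,@
,@@,,@@
,@,,,@@
3) @,,,,@@
,,,,,,,
@,,@@,,
,,@,,,,
,,,,,,,
,,,,,,,
,@@,,@@
4) @@,,,@,
@,,,@@,
,,,@,,,
,,,@,,,
,,,,,,,
,,,,,,,
,@,,,@,
5) @@,,,@,
@@,,@@,
,,,@,,,
,,,,,,,
,,,,,,,
,,,,,,,
@@,,,,@
6) ,,@,@@,
@@@,@@,
,,,,@,,
,,,,,,,
,,,,,,,
@,,,,,,
,@,,,,@
7) ,,@,@,,
,@@,,,@
,@,@@@,
,,,,,,,
,,,,,,,
@,,,,,,
@@,,,@@
8) ,,@@,,,
@@,,,,,
@@,@@@,
,,,,@,,
,,,,,,,
@@,,,,,
@@,,,@@

1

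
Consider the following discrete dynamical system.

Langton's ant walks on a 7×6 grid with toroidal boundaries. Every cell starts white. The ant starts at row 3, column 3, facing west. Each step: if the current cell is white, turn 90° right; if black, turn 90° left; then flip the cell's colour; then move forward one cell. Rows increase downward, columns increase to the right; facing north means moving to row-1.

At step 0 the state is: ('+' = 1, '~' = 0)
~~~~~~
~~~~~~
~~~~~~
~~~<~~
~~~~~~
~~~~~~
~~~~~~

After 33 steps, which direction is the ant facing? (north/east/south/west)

north

[0] ~~~~~~
~~~~~~
~~~~~~
~~~<~~
~~~~~~
~~~~~~
~~~~~~
[1] ~~~~~~
~~~~~~
~~~^~~
~~~+~~
~~~~~~
~~~~~~
~~~~~~
[2] ~~~~~~
~~~~~~
~~~+>~
~~~+~~
~~~~~~
~~~~~~
~~~~~~
[3] ~~~~~~
~~~~~~
~~~++~
~~~+v~
~~~~~~
~~~~~~
~~~~~~
[4] ~~~~~~
~~~~~~
~~~++~
~~~<+~
~~~~~~
~~~~~~
~~~~~~
[5] ~~~~~~
~~~~~~
~~~++~
~~~~+~
~~~v~~
~~~~~~
~~~~~~
[6] ~~~~~~
~~~~~~
~~~++~
~~~~+~
~~<+~~
~~~~~~
~~~~~~
[7] ~~~~~~
~~~~~~
~~~++~
~~^~+~
~~++~~
~~~~~~
~~~~~~
[8] ~~~~~~
~~~~~~
~~~++~
~~+>+~
~~++~~
~~~~~~
~~~~~~
[9] ~~~~~~
~~~~~~
~~~++~
~~+++~
~~+v~~
~~~~~~
~~~~~~
[10] ~~~~~~
~~~~~~
~~~++~
~~+++~
~~+~>~
~~~~~~
~~~~~~
[11] ~~~~~~
~~~~~~
~~~++~
~~+++~
~~+~+~
~~~~v~
~~~~~~
[12] ~~~~~~
~~~~~~
~~~++~
~~+++~
~~+~+~
~~~<+~
~~~~~~
[13] ~~~~~~
~~~~~~
~~~++~
~~+++~
~~+^+~
~~~++~
~~~~~~
[14] ~~~~~~
~~~~~~
~~~++~
~~+++~
~~++>~
~~~++~
~~~~~~
[15] ~~~~~~
~~~~~~
~~~++~
~~++^~
~~++~~
~~~++~
~~~~~~
[16] ~~~~~~
~~~~~~
~~~++~
~~+<~~
~~++~~
~~~++~
~~~~~~
[17] ~~~~~~
~~~~~~
~~~++~
~~+~~~
~~+v~~
~~~++~
~~~~~~
[18] ~~~~~~
~~~~~~
~~~++~
~~+~~~
~~+~>~
~~~++~
~~~~~~
[19] ~~~~~~
~~~~~~
~~~++~
~~+~~~
~~+~+~
~~~+v~
~~~~~~
[20] ~~~~~~
~~~~~~
~~~++~
~~+~~~
~~+~+~
~~~+~>
~~~~~~
[21] ~~~~~~
~~~~~~
~~~++~
~~+~~~
~~+~+~
~~~+~+
~~~~~v
[22] ~~~~~~
~~~~~~
~~~++~
~~+~~~
~~+~+~
~~~+~+
~~~~<+
[23] ~~~~~~
~~~~~~
~~~++~
~~+~~~
~~+~+~
~~~+^+
~~~~++
[24] ~~~~~~
~~~~~~
~~~++~
~~+~~~
~~+~+~
~~~++>
~~~~++
[25] ~~~~~~
~~~~~~
~~~++~
~~+~~~
~~+~+^
~~~++~
~~~~++
[26] ~~~~~~
~~~~~~
~~~++~
~~+~~~
>~+~++
~~~++~
~~~~++
[27] ~~~~~~
~~~~~~
~~~++~
~~+~~~
+~+~++
v~~++~
~~~~++
[28] ~~~~~~
~~~~~~
~~~++~
~~+~~~
+~+~++
+~~++<
~~~~++
[29] ~~~~~~
~~~~~~
~~~++~
~~+~~~
+~+~+^
+~~+++
~~~~++
[30] ~~~~~~
~~~~~~
~~~++~
~~+~~~
+~+~<~
+~~+++
~~~~++
[31] ~~~~~~
~~~~~~
~~~++~
~~+~~~
+~+~~~
+~~+v+
~~~~++
[32] ~~~~~~
~~~~~~
~~~++~
~~+~~~
+~+~~~
+~~+~>
~~~~++
[33] ~~~~~~
~~~~~~
~~~++~
~~+~~~
+~+~~^
+~~+~~
~~~~++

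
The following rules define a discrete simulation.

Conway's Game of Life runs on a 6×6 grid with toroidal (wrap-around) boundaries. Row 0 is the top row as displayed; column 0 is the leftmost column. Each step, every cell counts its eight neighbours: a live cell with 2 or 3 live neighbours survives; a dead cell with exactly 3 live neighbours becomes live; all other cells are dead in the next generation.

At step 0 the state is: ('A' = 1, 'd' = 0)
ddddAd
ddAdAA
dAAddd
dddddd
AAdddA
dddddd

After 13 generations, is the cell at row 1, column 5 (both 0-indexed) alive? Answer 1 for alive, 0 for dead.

0) ddddAd
ddAdAA
dAAddd
dddddd
AAdddA
dddddd
1) dddAAA
dAAdAA
dAAAdd
ddAddd
Addddd
AddddA
2) dAAAdd
dAdddA
AdddAd
ddAAdd
AAdddA
Addddd
3) dAAddd
dAdAAA
AAAAAA
ddAAAd
AAAddA
dddddA
4) dAAAdA
dddddd
dddddd
dddddd
AAAddA
dddddA
5) AdAdAd
ddAddd
dddddd
AAdddd
AAdddA
dddAdA
6) dAAdAA
dAdAdd
dAdddd
dAdddA
dAAdAA
ddAAdd
7) AAddAd
dAdAAd
dAdddd
dAddAA
dAddAA
dddddd
8) AAAAAA
dAdAAA
dAdAdA
dAAdAA
ddddAA
dAddAd
9) dddddd
dddddd
dAdddd
dAAddd
dAAddd
dAdddd
10) dddddd
dddddd
dAAddd
Addddd
Addddd
dAAddd
11) dddddd
dddddd
dAdddd
Addddd
Addddd
dAdddd
12) dddddd
dddddd
dddddd
AAdddd
AAdddd
dddddd
13) dddddd
dddddd
dddddd
AAdddd
AAdddd
dddddd

0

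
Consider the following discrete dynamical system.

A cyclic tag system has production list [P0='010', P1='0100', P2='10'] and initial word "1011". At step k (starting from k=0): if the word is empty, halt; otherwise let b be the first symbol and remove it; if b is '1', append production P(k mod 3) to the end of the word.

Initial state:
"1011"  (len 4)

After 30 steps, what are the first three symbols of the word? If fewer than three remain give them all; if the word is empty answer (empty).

001

gen 0: "1011"  (len 4)
gen 1: "011010"  (len 6)
gen 2: "11010"  (len 5)
gen 3: "101010"  (len 6)
gen 4: "01010010"  (len 8)
gen 5: "1010010"  (len 7)
gen 6: "01001010"  (len 8)
gen 7: "1001010"  (len 7)
gen 8: "0010100100"  (len 10)
gen 9: "010100100"  (len 9)
gen 10: "10100100"  (len 8)
gen 11: "01001000100"  (len 11)
gen 12: "1001000100"  (len 10)
gen 13: "001000100010"  (len 12)
gen 14: "01000100010"  (len 11)
gen 15: "1000100010"  (len 10)
gen 16: "000100010010"  (len 12)
gen 17: "00100010010"  (len 11)
gen 18: "0100010010"  (len 10)
gen 19: "100010010"  (len 9)
gen 20: "000100100100"  (len 12)
gen 21: "00100100100"  (len 11)
gen 22: "0100100100"  (len 10)
gen 23: "100100100"  (len 9)
gen 24: "0010010010"  (len 10)
gen 25: "010010010"  (len 9)
gen 26: "10010010"  (len 8)
gen 27: "001001010"  (len 9)
gen 28: "01001010"  (len 8)
gen 29: "1001010"  (len 7)
gen 30: "00101010"  (len 8)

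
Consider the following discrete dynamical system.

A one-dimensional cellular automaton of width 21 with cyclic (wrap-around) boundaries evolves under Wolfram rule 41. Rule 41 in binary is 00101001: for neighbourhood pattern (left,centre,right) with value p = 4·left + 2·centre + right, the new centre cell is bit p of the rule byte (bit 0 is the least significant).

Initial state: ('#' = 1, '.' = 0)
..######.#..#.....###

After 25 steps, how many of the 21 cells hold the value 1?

t=0: ..######.#..#.....###
t=1: ..#.....#.....###.#..
t=2: #...###...###.#..#..#
t=3: ..#.#...#.#..#......#
t=4: ...#..#..#.....####..
t=5: ##.........###.#....#
t=6: ...#######.#..#..##.#
t=7: .#.#......#......#.#.
t=8: ..#..####...####..#..
t=9: #....#....#.#.......#
t=10: ..##...##..#..#####.#
t=11: ..#..#.#......#....#.
t=12: #.....#..####...##...
t=13: ..###....#....#.#..#.
t=14: #.#...##...##..#.....
t=15: .#..#.#..#.#.....###.
t=16: .....#....#..###.#...
t=17: ####...##....#..#..##
t=18: .....#.#..##.......#.
t=19: ####..#...#..#####...
t=20: #.......#....#.....#.
t=21: ..#####...##...###..#
t=22: ..#.....#.#..#.#.....
t=23: #...###..#....#..####
t=24: ..#.#......##....#...
t=25: #..#..####.#..##...##

11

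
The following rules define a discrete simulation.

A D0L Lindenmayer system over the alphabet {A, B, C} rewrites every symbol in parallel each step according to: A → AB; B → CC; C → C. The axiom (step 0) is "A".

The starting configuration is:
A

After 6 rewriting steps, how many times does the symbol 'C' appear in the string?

10

gen 0: A
gen 1: AB
gen 2: ABCC
gen 3: ABCCCC
gen 4: ABCCCCCC
gen 5: ABCCCCCCCC
gen 6: ABCCCCCCCCCC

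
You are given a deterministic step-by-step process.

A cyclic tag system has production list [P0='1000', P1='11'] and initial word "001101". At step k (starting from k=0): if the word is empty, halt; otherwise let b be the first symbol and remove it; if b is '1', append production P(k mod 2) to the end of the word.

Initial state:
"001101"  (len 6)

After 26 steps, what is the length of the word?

22

0) "001101"  (len 6)
1) "01101"  (len 5)
2) "1101"  (len 4)
3) "1011000"  (len 7)
4) "01100011"  (len 8)
5) "1100011"  (len 7)
6) "10001111"  (len 8)
7) "00011111000"  (len 11)
8) "0011111000"  (len 10)
9) "011111000"  (len 9)
10) "11111000"  (len 8)
11) "11110001000"  (len 11)
12) "111000100011"  (len 12)
13) "110001000111000"  (len 15)
14) "1000100011100011"  (len 16)
15) "0001000111000111000"  (len 19)
16) "001000111000111000"  (len 18)
17) "01000111000111000"  (len 17)
18) "1000111000111000"  (len 16)
19) "0001110001110001000"  (len 19)
20) "001110001110001000"  (len 18)
21) "01110001110001000"  (len 17)
22) "1110001110001000"  (len 16)
23) "1100011100010001000"  (len 19)
24) "10001110001000100011"  (len 20)
25) "00011100010001000111000"  (len 23)
26) "0011100010001000111000"  (len 22)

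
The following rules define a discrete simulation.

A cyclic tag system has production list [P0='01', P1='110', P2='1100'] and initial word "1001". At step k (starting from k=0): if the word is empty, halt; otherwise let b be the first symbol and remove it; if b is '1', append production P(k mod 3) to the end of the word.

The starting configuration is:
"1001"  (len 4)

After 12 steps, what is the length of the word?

9

k=0  "1001"  (len 4)
k=1  "00101"  (len 5)
k=2  "0101"  (len 4)
k=3  "101"  (len 3)
k=4  "0101"  (len 4)
k=5  "101"  (len 3)
k=6  "011100"  (len 6)
k=7  "11100"  (len 5)
k=8  "1100110"  (len 7)
k=9  "1001101100"  (len 10)
k=10  "00110110001"  (len 11)
k=11  "0110110001"  (len 10)
k=12  "110110001"  (len 9)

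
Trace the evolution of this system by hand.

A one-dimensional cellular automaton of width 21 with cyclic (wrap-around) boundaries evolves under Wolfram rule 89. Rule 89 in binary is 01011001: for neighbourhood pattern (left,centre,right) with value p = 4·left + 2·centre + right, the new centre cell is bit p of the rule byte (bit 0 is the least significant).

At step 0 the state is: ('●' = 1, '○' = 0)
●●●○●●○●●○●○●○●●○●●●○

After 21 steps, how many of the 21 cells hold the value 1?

[0] ●●●○●●○●●○●○●○●●○●●●○
[1] ●○●○●●○●●○○○○○●●○●○●○
[2] ○○○○●●○●●●●●●○●●○○○○○
[3] ●●●○●●○●○○○○●○●●●●●●●
[4] ○○●○●●○○●●●○○○●○○○○○○
[5] ●○○○●●●○●○●●●○○●●●●●●
[6] ●●●○●○●○○○●○●●○●○○○○○
[7] ●○●○○○○●●○○○●●○○●●●●○
[8] ○○○●●●○●●●●○●●●○●○○●○
[9] ●●○●○●○●○○●○●○●○○●○○●
[10] ○●○○○○○○●○○○○○○●○○●○●
[11] ○○●●●●●○○●●●●●○○●○○○○
[12] ●○●○○○●●○●○○○●●○○●●●●
[13] ●○○●●○●●○○●●○●●●○●○○○
[14] ○●○●●○●●●○●●○●○●○○●●○
[15] ○○○●●○●○●○●●○○○○●○●●●
[16] ●●○●●○○○○○●●●●●○○○●○●
[17] ○●○●●●●●●○●○○○●●●○○○●
[18] ○○○●○○○○●○○●●○●○●●●○○
[19] ●●○○●●●○○●○●●○○○●○●●●
[20] ○●●○●○●●○○○●●●●○○○●○○
[21] ○●●○○○●●●●○●○○●●●○○●●

12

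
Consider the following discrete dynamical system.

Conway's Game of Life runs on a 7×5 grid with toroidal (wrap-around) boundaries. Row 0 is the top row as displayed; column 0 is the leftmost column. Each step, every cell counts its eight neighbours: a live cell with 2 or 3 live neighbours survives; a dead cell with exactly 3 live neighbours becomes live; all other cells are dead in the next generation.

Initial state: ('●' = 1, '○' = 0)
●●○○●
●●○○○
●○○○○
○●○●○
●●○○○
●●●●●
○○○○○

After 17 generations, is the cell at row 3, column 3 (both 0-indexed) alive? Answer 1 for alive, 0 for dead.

0

t=0: ●●○○●
●●○○○
●○○○○
○●○●○
●●○○○
●●●●●
○○○○○
t=1: ○●○○●
○○○○○
●○●○●
○●●○●
○○○○○
○○●●●
○○○○○
t=2: ○○○○○
○●○●●
●○●○●
○●●○●
●●○○●
○○○●○
●○●○●
t=3: ○●●○○
○●●●●
○○○○○
○○●○○
○●○○●
○○●●○
○○○●●
t=4: ○●○○○
●●○●○
○●○○○
○○○○○
○●○○○
●○●○○
○●○○●
t=5: ○●○○●
●●○○○
●●●○○
○○○○○
○●○○○
●○●○○
○●●○○
t=6: ○○○○○
○○○○●
●○●○○
●○●○○
○●○○○
●○●○○
○○●●○
t=7: ○○○●○
○○○○○
●○○●●
●○●○○
●○●○○
○○●●○
○●●●○
t=8: ○○○●○
○○○●○
●●○●●
●○●○○
○○●○●
○○○○●
○●○○●
t=9: ○○●●●
●○○●○
●●○●○
○○●○○
●●○○●
○○○○●
●○○●●
t=10: ○●●○○
●○○○○
●●○●○
○○●●○
●●○●●
○●○○○
●○●○○
t=11: ●○●○○
●○○○●
●●○●○
○○○○○
●●○●●
○○○●○
●○●○○
t=12: ●○○●○
○○●●○
●●○○○
○○○●○
●○●●●
○○○●○
○○●●●
t=13: ○●○○○
●○●●○
○●○●●
○○○●○
○○●○○
●●○○○
○○●○○
t=14: ○●○●○
●○○●○
●●○○○
○○○●●
○●●○○
○●●○○
●○●○○
t=15: ●●○●○
●○○○○
●●●●○
○○○●●
●●○○○
●○○●○
●○○●○
t=16: ●●●○○
○○○●○
●●●●○
○○○●○
●●●●○
●○●○○
●○○●○
t=17: ●●●●○
○○○●○
○●○●○
○○○○○
●○○●○
●○○○○
●○○●○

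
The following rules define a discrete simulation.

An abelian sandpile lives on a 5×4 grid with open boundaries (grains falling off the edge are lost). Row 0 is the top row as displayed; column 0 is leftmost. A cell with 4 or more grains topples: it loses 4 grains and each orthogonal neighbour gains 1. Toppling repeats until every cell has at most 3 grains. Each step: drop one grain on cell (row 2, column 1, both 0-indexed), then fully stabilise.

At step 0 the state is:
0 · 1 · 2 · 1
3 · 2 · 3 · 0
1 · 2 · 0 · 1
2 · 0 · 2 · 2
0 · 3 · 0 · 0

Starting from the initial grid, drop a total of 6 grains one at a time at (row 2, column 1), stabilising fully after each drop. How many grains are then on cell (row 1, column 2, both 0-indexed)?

0

[0] 0 · 1 · 2 · 1
3 · 2 · 3 · 0
1 · 2 · 0 · 1
2 · 0 · 2 · 2
0 · 3 · 0 · 0
[1] 0 · 1 · 2 · 1
3 · 2 · 3 · 0
1 · 3 · 0 · 1
2 · 0 · 2 · 2
0 · 3 · 0 · 0
[2] 0 · 1 · 2 · 1
3 · 3 · 3 · 0
2 · 0 · 1 · 1
2 · 1 · 2 · 2
0 · 3 · 0 · 0
[3] 0 · 1 · 2 · 1
3 · 3 · 3 · 0
2 · 1 · 1 · 1
2 · 1 · 2 · 2
0 · 3 · 0 · 0
[4] 0 · 1 · 2 · 1
3 · 3 · 3 · 0
2 · 2 · 1 · 1
2 · 1 · 2 · 2
0 · 3 · 0 · 0
[5] 0 · 1 · 2 · 1
3 · 3 · 3 · 0
2 · 3 · 1 · 1
2 · 1 · 2 · 2
0 · 3 · 0 · 0
[6] 1 · 2 · 3 · 1
1 · 2 · 0 · 1
0 · 2 · 3 · 1
3 · 2 · 2 · 2
0 · 3 · 0 · 0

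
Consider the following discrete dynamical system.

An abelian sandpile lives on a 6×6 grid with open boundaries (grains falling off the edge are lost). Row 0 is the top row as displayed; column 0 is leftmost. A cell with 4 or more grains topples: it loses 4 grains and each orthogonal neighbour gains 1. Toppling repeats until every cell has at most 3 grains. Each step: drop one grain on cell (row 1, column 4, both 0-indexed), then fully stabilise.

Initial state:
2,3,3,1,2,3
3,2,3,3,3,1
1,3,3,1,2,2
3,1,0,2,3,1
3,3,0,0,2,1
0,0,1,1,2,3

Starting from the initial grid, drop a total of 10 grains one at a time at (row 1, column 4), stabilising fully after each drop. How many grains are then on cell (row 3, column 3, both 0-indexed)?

step 0: 2,3,3,1,2,3
3,2,3,3,3,1
1,3,3,1,2,2
3,1,0,2,3,1
3,3,0,0,2,1
0,0,1,1,2,3
step 1: 0,2,1,3,3,3
1,2,3,1,1,2
3,1,1,3,3,2
3,2,1,2,3,1
3,3,0,0,2,1
0,0,1,1,2,3
step 2: 0,2,1,3,3,3
1,2,3,1,2,2
3,1,1,3,3,2
3,2,1,2,3,1
3,3,0,0,2,1
0,0,1,1,2,3
step 3: 0,2,1,3,3,3
1,2,3,1,3,2
3,1,1,3,3,2
3,2,1,2,3,1
3,3,0,0,2,1
0,0,1,1,2,3
step 4: 0,2,3,1,3,1
1,3,0,2,1,2
3,1,3,3,0,1
3,2,2,0,2,3
3,3,0,1,3,1
0,0,1,1,2,3
step 5: 0,2,3,1,3,1
1,3,0,2,2,2
3,1,3,3,0,1
3,2,2,0,2,3
3,3,0,1,3,1
0,0,1,1,2,3
step 6: 0,2,3,1,3,1
1,3,0,2,3,2
3,1,3,3,0,1
3,2,2,0,2,3
3,3,0,1,3,1
0,0,1,1,2,3
step 7: 0,2,3,2,0,2
1,3,0,3,1,3
3,1,3,3,1,1
3,2,2,0,2,3
3,3,0,1,3,1
0,0,1,1,2,3
step 8: 0,2,3,2,0,2
1,3,0,3,2,3
3,1,3,3,1,1
3,2,2,0,2,3
3,3,0,1,3,1
0,0,1,1,2,3
step 9: 0,2,3,2,0,2
1,3,0,3,3,3
3,1,3,3,1,1
3,2,2,0,2,3
3,3,0,1,3,1
0,0,1,1,2,3
step 10: 0,2,3,3,1,3
1,3,2,1,2,0
3,2,0,1,3,2
3,2,3,1,2,3
3,3,0,1,3,1
0,0,1,1,2,3

1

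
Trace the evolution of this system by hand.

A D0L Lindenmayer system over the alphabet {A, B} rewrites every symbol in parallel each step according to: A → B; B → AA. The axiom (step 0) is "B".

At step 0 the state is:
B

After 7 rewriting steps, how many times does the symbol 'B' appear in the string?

k=0  B
k=1  AA
k=2  BB
k=3  AAAA
k=4  BBBB
k=5  AAAAAAAA
k=6  BBBBBBBB
k=7  AAAAAAAAAAAAAAAA

0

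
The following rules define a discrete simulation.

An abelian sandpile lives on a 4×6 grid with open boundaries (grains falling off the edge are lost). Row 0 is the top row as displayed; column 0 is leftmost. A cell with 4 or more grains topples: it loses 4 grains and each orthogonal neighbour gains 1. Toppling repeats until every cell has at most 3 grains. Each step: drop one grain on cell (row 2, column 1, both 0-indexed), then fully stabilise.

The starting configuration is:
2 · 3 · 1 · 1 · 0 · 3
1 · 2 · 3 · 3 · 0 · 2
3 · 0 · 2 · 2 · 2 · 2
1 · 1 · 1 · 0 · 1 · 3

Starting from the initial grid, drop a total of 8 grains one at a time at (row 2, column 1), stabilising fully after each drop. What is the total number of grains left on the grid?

45

0) 2 · 3 · 1 · 1 · 0 · 3
1 · 2 · 3 · 3 · 0 · 2
3 · 0 · 2 · 2 · 2 · 2
1 · 1 · 1 · 0 · 1 · 3
1) 2 · 3 · 1 · 1 · 0 · 3
1 · 2 · 3 · 3 · 0 · 2
3 · 1 · 2 · 2 · 2 · 2
1 · 1 · 1 · 0 · 1 · 3
2) 2 · 3 · 1 · 1 · 0 · 3
1 · 2 · 3 · 3 · 0 · 2
3 · 2 · 2 · 2 · 2 · 2
1 · 1 · 1 · 0 · 1 · 3
3) 2 · 3 · 1 · 1 · 0 · 3
1 · 2 · 3 · 3 · 0 · 2
3 · 3 · 2 · 2 · 2 · 2
1 · 1 · 1 · 0 · 1 · 3
4) 2 · 3 · 1 · 1 · 0 · 3
2 · 3 · 3 · 3 · 0 · 2
0 · 1 · 3 · 2 · 2 · 2
2 · 2 · 1 · 0 · 1 · 3
5) 2 · 3 · 1 · 1 · 0 · 3
2 · 3 · 3 · 3 · 0 · 2
0 · 2 · 3 · 2 · 2 · 2
2 · 2 · 1 · 0 · 1 · 3
6) 2 · 3 · 1 · 1 · 0 · 3
2 · 3 · 3 · 3 · 0 · 2
0 · 3 · 3 · 2 · 2 · 2
2 · 2 · 1 · 0 · 1 · 3
7) 3 · 0 · 3 · 2 · 0 · 3
3 · 2 · 2 · 1 · 1 · 2
1 · 2 · 2 · 0 · 3 · 2
2 · 3 · 2 · 1 · 1 · 3
8) 3 · 0 · 3 · 2 · 0 · 3
3 · 2 · 2 · 1 · 1 · 2
1 · 3 · 2 · 0 · 3 · 2
2 · 3 · 2 · 1 · 1 · 3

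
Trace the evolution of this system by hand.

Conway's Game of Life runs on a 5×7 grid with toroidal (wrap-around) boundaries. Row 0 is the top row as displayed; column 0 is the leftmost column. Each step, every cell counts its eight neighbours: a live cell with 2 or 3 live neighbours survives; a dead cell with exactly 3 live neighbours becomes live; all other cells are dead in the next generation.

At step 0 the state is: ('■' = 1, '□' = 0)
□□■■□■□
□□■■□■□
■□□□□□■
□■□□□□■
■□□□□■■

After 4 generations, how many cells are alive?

k=0  □□■■□■□
□□■■□■□
■□□□□□■
□■□□□□■
■□□□□■■
k=1  □■■■□■□
□■■■□■□
■■■□□■■
□■□□□□□
■■■□■■□
k=2  □□□□□■□
□□□□□■□
□□□■■■■
□□□■■□□
■□□□■■■
k=3  □□□□□□□
□□□□□□□
□□□■□□■
■□□□□□□
□□□■□□■
k=4  □□□□□□□
□□□□□□□
□□□□□□□
■□□□□□■
□□□□□□□

2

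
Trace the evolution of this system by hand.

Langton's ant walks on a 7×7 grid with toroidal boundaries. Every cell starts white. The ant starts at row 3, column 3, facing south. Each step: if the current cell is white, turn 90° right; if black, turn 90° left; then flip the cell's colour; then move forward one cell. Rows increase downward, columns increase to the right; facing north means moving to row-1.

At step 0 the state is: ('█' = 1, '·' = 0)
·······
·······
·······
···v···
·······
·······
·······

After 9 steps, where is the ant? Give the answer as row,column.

step 0: ·······
·······
·······
···v···
·······
·······
·······
step 1: ·······
·······
·······
··<█···
·······
·······
·······
step 2: ·······
·······
··^····
··██···
·······
·······
·······
step 3: ·······
·······
··█>···
··██···
·······
·······
·······
step 4: ·······
·······
··██···
··█v···
·······
·······
·······
step 5: ·······
·······
··██···
··█·>··
·······
·······
·······
step 6: ·······
·······
··██···
··█·█··
····v··
·······
·······
step 7: ·······
·······
··██···
··█·█··
···<█··
·······
·······
step 8: ·······
·······
··██···
··█^█··
···██··
·······
·······
step 9: ·······
·······
··██···
··██>··
···██··
·······
·······

3,4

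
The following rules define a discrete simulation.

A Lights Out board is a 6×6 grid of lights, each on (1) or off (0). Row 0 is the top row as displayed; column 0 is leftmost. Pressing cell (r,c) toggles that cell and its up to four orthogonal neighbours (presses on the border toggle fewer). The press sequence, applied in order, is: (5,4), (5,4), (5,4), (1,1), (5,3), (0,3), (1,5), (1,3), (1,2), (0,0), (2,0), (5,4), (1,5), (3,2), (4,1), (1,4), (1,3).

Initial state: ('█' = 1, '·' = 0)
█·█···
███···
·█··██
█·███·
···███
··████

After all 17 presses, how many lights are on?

0) █·█···
███···
·█··██
█·███·
···███
··████
1) █·█···
███···
·█··██
█·███·
···█·█
··█···
2) █·█···
███···
·█··██
█·███·
···███
··████
3) █·█···
███···
·█··██
█·███·
···█·█
··█···
4) ███···
······
····██
█·███·
···█·█
··█···
5) ███···
······
····██
█·███·
·····█
···██·
6) ██·██·
···█··
····██
█·███·
·····█
···██·
7) ██·███
···███
····█·
█·███·
·····█
···██·
8) ██··██
··█··█
···██·
█·███·
·····█
···██·
9) ███·██
·█·█·█
··███·
█·███·
·····█
···██·
10) ··█·██
██·█·█
··███·
█·███·
·····█
···██·
11) ··█·██
·█·█·█
█████·
··███·
·····█
···██·
12) ··█·██
·█·█·█
█████·
··███·
····██
·····█
13) ··█·█·
·█·██·
██████
··███·
····██
·····█
14) ··█·█·
·█·██·
██·███
·█··█·
··█·██
·····█
15) ··█·█·
·█·██·
██·███
····█·
██··██
·█···█
16) ··█···
·█···█
██·█·█
····█·
██··██
·█···█
17) ··██··
·█████
██···█
····█·
██··██
·█···█

17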